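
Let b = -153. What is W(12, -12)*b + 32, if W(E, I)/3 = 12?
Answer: -5476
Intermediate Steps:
W(E, I) = 36 (W(E, I) = 3*12 = 36)
W(12, -12)*b + 32 = 36*(-153) + 32 = -5508 + 32 = -5476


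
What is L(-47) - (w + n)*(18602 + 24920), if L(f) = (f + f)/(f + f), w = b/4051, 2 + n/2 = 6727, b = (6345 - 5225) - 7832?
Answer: -2371045392185/4051 ≈ -5.8530e+8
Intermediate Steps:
b = -6712 (b = 1120 - 7832 = -6712)
n = 13450 (n = -4 + 2*6727 = -4 + 13454 = 13450)
w = -6712/4051 ≈ -1.6569
L(f) = 1 (L(f) = (2*f)/((2*f)) = (2*f)*(1/(2*f)) = 1)
L(-47) - (w + n)*(18602 + 24920) = 1 - (-6712/4051 + 13450)*(18602 + 24920) = 1 - 54479238*43522/4051 = 1 - 1*2371045396236/4051 = 1 - 2371045396236/4051 = -2371045392185/4051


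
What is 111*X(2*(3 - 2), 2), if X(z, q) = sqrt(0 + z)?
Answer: 111*sqrt(2) ≈ 156.98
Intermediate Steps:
X(z, q) = sqrt(z)
111*X(2*(3 - 2), 2) = 111*sqrt(2*(3 - 2)) = 111*sqrt(2*1) = 111*sqrt(2)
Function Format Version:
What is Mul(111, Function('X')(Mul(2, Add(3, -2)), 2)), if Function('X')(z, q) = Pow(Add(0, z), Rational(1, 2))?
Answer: Mul(111, Pow(2, Rational(1, 2))) ≈ 156.98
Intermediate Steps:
Function('X')(z, q) = Pow(z, Rational(1, 2))
Mul(111, Function('X')(Mul(2, Add(3, -2)), 2)) = Mul(111, Pow(Mul(2, Add(3, -2)), Rational(1, 2))) = Mul(111, Pow(Mul(2, 1), Rational(1, 2))) = Mul(111, Pow(2, Rational(1, 2)))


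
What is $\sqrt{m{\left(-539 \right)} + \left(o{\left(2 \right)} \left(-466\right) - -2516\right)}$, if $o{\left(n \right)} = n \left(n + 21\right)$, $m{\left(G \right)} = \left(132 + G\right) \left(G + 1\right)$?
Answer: $\sqrt{200046} \approx 447.27$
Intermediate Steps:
$m{\left(G \right)} = \left(1 + G\right) \left(132 + G\right)$ ($m{\left(G \right)} = \left(132 + G\right) \left(1 + G\right) = \left(1 + G\right) \left(132 + G\right)$)
$o{\left(n \right)} = n \left(21 + n\right)$
$\sqrt{m{\left(-539 \right)} + \left(o{\left(2 \right)} \left(-466\right) - -2516\right)} = \sqrt{\left(132 + \left(-539\right)^{2} + 133 \left(-539\right)\right) + \left(2 \left(21 + 2\right) \left(-466\right) - -2516\right)} = \sqrt{\left(132 + 290521 - 71687\right) + \left(2 \cdot 23 \left(-466\right) + 2516\right)} = \sqrt{218966 + \left(46 \left(-466\right) + 2516\right)} = \sqrt{218966 + \left(-21436 + 2516\right)} = \sqrt{218966 - 18920} = \sqrt{200046}$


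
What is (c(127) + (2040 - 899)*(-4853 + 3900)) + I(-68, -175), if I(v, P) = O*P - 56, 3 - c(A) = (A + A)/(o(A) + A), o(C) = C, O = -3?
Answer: -1086902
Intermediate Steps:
c(A) = 2 (c(A) = 3 - (A + A)/(A + A) = 3 - 2*A/(2*A) = 3 - 2*A*1/(2*A) = 3 - 1*1 = 3 - 1 = 2)
I(v, P) = -56 - 3*P (I(v, P) = -3*P - 56 = -56 - 3*P)
(c(127) + (2040 - 899)*(-4853 + 3900)) + I(-68, -175) = (2 + (2040 - 899)*(-4853 + 3900)) + (-56 - 3*(-175)) = (2 + 1141*(-953)) + (-56 + 525) = (2 - 1087373) + 469 = -1087371 + 469 = -1086902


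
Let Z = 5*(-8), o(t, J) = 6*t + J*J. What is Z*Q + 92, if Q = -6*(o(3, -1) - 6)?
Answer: 3212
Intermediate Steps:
o(t, J) = J² + 6*t (o(t, J) = 6*t + J² = J² + 6*t)
Q = -78 (Q = -6*(((-1)² + 6*3) - 6) = -6*((1 + 18) - 6) = -6*(19 - 6) = -6*13 = -78)
Z = -40
Z*Q + 92 = -40*(-78) + 92 = 3120 + 92 = 3212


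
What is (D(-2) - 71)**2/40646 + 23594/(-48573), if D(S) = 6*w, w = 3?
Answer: -822560167/1974298158 ≈ -0.41663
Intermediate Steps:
D(S) = 18 (D(S) = 6*3 = 18)
(D(-2) - 71)**2/40646 + 23594/(-48573) = (18 - 71)**2/40646 + 23594/(-48573) = (-53)**2*(1/40646) + 23594*(-1/48573) = 2809*(1/40646) - 23594/48573 = 2809/40646 - 23594/48573 = -822560167/1974298158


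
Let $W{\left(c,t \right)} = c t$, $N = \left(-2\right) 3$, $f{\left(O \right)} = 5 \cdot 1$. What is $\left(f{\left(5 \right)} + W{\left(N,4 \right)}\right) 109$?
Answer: $-2071$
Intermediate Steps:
$f{\left(O \right)} = 5$
$N = -6$
$\left(f{\left(5 \right)} + W{\left(N,4 \right)}\right) 109 = \left(5 - 24\right) 109 = \left(-19\right) 109 = -2071$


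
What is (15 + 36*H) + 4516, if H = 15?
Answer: 5071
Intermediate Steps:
(15 + 36*H) + 4516 = (15 + 36*15) + 4516 = (15 + 540) + 4516 = 555 + 4516 = 5071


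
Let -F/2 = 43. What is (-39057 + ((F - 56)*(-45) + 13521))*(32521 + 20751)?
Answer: -1019945712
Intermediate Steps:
F = -86 (F = -2*43 = -86)
(-39057 + ((F - 56)*(-45) + 13521))*(32521 + 20751) = (-39057 + ((-86 - 56)*(-45) + 13521))*(32521 + 20751) = (-39057 + (-142*(-45) + 13521))*53272 = (-39057 + (6390 + 13521))*53272 = (-39057 + 19911)*53272 = -19146*53272 = -1019945712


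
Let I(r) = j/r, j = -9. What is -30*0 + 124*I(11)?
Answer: -1116/11 ≈ -101.45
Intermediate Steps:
I(r) = -9/r
-30*0 + 124*I(11) = -30*0 + 124*(-9/11) = 0 + 124*(-9*1/11) = 0 + 124*(-9/11) = 0 - 1116/11 = -1116/11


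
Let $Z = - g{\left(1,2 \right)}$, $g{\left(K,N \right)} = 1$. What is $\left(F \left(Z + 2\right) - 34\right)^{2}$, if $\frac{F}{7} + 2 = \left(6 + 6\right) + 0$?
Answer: $1296$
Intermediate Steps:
$F = 70$ ($F = -14 + 7 \left(\left(6 + 6\right) + 0\right) = -14 + 7 \left(12 + 0\right) = -14 + 7 \cdot 12 = -14 + 84 = 70$)
$Z = -1$ ($Z = \left(-1\right) 1 = -1$)
$\left(F \left(Z + 2\right) - 34\right)^{2} = \left(70 \left(-1 + 2\right) - 34\right)^{2} = \left(70 \cdot 1 - 34\right)^{2} = \left(70 - 34\right)^{2} = 36^{2} = 1296$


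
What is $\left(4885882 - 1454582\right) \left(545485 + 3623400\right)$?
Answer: $14304695100500$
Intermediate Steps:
$\left(4885882 - 1454582\right) \left(545485 + 3623400\right) = 3431300 \cdot 4168885 = 14304695100500$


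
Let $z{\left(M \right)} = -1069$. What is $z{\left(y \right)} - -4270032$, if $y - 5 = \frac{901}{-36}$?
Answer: $4268963$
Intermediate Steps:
$y = - \frac{721}{36}$ ($y = 5 + \frac{901}{-36} = 5 + 901 \left(- \frac{1}{36}\right) = 5 - \frac{901}{36} = - \frac{721}{36} \approx -20.028$)
$z{\left(y \right)} - -4270032 = -1069 - -4270032 = -1069 + 4270032 = 4268963$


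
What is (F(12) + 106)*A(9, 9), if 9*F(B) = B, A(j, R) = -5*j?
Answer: -4830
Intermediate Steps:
F(B) = B/9
(F(12) + 106)*A(9, 9) = ((1/9)*12 + 106)*(-5*9) = (4/3 + 106)*(-45) = (322/3)*(-45) = -4830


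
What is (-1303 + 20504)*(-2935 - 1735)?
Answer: -89668670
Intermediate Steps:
(-1303 + 20504)*(-2935 - 1735) = 19201*(-4670) = -89668670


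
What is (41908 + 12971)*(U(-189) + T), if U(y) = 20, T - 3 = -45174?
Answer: -2477841729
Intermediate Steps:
T = -45171 (T = 3 - 45174 = -45171)
(41908 + 12971)*(U(-189) + T) = (41908 + 12971)*(20 - 45171) = 54879*(-45151) = -2477841729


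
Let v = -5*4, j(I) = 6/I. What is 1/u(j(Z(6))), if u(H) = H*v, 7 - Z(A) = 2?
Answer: -1/24 ≈ -0.041667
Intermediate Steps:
Z(A) = 5 (Z(A) = 7 - 1*2 = 7 - 2 = 5)
v = -20
u(H) = -20*H (u(H) = H*(-20) = -20*H)
1/u(j(Z(6))) = 1/(-120/5) = 1/(-20*6/5) = 1/(-24) = -1/24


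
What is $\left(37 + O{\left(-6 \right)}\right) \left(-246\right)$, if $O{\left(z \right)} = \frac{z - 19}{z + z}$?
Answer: $- \frac{19229}{2} \approx -9614.5$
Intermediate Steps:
$O{\left(z \right)} = \frac{-19 + z}{2 z}$
$\left(37 + O{\left(-6 \right)}\right) \left(-246\right) = \left(37 + \frac{-19 - 6}{2 \left(-6\right)}\right) \left(-246\right) = \left(37 + \frac{1}{2} \left(- \frac{1}{6}\right) \left(-25\right)\right) \left(-246\right) = \left(37 + \frac{25}{12}\right) \left(-246\right) = \frac{469}{12} \left(-246\right) = - \frac{19229}{2}$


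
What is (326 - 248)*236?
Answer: 18408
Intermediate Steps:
(326 - 248)*236 = 78*236 = 18408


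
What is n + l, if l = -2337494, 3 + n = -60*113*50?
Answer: -2676497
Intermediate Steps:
n = -339003 (n = -3 - 60*113*50 = -3 - 6780*50 = -3 - 339000 = -339003)
n + l = -339003 - 2337494 = -2676497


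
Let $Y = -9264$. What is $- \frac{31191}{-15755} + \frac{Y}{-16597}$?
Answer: $\frac{663631347}{261485735} \approx 2.5379$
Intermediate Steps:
$- \frac{31191}{-15755} + \frac{Y}{-16597} = - \frac{31191}{-15755} - \frac{9264}{-16597} = \left(-31191\right) \left(- \frac{1}{15755}\right) - - \frac{9264}{16597} = \frac{31191}{15755} + \frac{9264}{16597} = \frac{663631347}{261485735}$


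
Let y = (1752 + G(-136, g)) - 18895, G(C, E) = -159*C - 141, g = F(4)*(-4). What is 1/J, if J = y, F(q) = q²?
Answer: 1/4340 ≈ 0.00023041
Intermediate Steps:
g = -64 (g = 4²*(-4) = 16*(-4) = -64)
G(C, E) = -141 - 159*C
y = 4340 (y = (1752 + (-141 - 159*(-136))) - 18895 = (1752 + (-141 + 21624)) - 18895 = (1752 + 21483) - 18895 = 23235 - 18895 = 4340)
J = 4340
1/J = 1/4340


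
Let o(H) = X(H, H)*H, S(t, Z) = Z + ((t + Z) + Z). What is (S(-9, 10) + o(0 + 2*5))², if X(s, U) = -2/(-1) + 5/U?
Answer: 2116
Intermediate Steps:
X(s, U) = 2 + 5/U (X(s, U) = -2*(-1) + 5/U = 2 + 5/U)
S(t, Z) = t + 3*Z (S(t, Z) = Z + ((Z + t) + Z) = Z + (t + 2*Z) = t + 3*Z)
o(H) = H*(2 + 5/H) (o(H) = (2 + 5/H)*H = H*(2 + 5/H))
(S(-9, 10) + o(0 + 2*5))² = ((-9 + 3*10) + (5 + 2*(0 + 2*5)))² = ((-9 + 30) + (5 + 2*(0 + 10)))² = (21 + (5 + 2*10))² = (21 + (5 + 20))² = (21 + 25)² = 46² = 2116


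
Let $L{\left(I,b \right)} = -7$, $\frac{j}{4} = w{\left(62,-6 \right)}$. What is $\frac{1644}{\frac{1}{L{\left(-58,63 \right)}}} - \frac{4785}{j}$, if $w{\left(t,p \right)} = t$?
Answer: $- \frac{2858769}{248} \approx -11527.0$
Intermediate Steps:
$j = 248$ ($j = 4 \cdot 62 = 248$)
$\frac{1644}{\frac{1}{L{\left(-58,63 \right)}}} - \frac{4785}{j} = \frac{1644}{\frac{1}{-7}} - \frac{4785}{248} = \frac{1644}{- \frac{1}{7}} - \frac{4785}{248} = 1644 \left(-7\right) - \frac{4785}{248} = -11508 - \frac{4785}{248} = - \frac{2858769}{248}$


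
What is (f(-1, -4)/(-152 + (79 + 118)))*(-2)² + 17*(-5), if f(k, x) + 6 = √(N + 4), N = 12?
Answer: -3833/45 ≈ -85.178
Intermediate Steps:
f(k, x) = -2 (f(k, x) = -6 + √(12 + 4) = -6 + √16 = -6 + 4 = -2)
(f(-1, -4)/(-152 + (79 + 118)))*(-2)² + 17*(-5) = -2/(-152 + (79 + 118))*(-2)² + 17*(-5) = -2/(-152 + 197)*4 - 85 = -2/45*4 - 85 = -8/45 - 85 = -3833/45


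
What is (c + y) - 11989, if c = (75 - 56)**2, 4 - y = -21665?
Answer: 10041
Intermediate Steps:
y = 21669 (y = 4 - 1*(-21665) = 4 + 21665 = 21669)
c = 361 (c = 19**2 = 361)
(c + y) - 11989 = (361 + 21669) - 11989 = 22030 - 11989 = 10041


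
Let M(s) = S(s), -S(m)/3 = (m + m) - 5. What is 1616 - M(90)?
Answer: 2141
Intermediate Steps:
S(m) = 15 - 6*m (S(m) = -3*((m + m) - 5) = -3*(2*m - 5) = -3*(-5 + 2*m) = 15 - 6*m)
M(s) = 15 - 6*s
1616 - M(90) = 1616 - (15 - 6*90) = 1616 - (15 - 540) = 1616 - 1*(-525) = 1616 + 525 = 2141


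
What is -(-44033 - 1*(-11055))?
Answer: 32978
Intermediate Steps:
-(-44033 - 1*(-11055)) = -(-44033 + 11055) = -1*(-32978) = 32978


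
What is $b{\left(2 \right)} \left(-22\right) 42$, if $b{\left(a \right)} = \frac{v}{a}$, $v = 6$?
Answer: $-2772$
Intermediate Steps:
$b{\left(a \right)} = \frac{6}{a}$
$b{\left(2 \right)} \left(-22\right) 42 = \frac{6}{2} \left(-22\right) 42 = 6 \cdot \frac{1}{2} \left(-22\right) 42 = 3 \left(-22\right) 42 = \left(-66\right) 42 = -2772$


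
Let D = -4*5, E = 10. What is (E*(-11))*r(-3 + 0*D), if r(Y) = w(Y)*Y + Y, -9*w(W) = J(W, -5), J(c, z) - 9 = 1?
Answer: -110/3 ≈ -36.667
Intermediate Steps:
J(c, z) = 10 (J(c, z) = 9 + 1 = 10)
w(W) = -10/9 (w(W) = -⅑*10 = -10/9)
D = -20
r(Y) = -Y/9 (r(Y) = -10*Y/9 + Y = -Y/9)
(E*(-11))*r(-3 + 0*D) = (10*(-11))*(-(-3 + 0*(-20))/9) = -(-110)*(-3 + 0)/9 = -(-110)*(-3)/9 = -110*⅓ = -110/3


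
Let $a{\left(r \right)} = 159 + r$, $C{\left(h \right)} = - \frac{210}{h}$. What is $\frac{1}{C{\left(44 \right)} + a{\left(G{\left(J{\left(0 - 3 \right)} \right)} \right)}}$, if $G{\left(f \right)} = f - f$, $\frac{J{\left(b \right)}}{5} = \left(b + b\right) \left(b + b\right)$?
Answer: $\frac{22}{3393} \approx 0.0064839$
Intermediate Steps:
$J{\left(b \right)} = 20 b^{2}$ ($J{\left(b \right)} = 5 \left(b + b\right) \left(b + b\right) = 5 \cdot 2 b 2 b = 5 \cdot 4 b^{2} = 20 b^{2}$)
$G{\left(f \right)} = 0$
$\frac{1}{C{\left(44 \right)} + a{\left(G{\left(J{\left(0 - 3 \right)} \right)} \right)}} = \frac{1}{- \frac{210}{44} + \left(159 + 0\right)} = \frac{1}{\left(-210\right) \frac{1}{44} + 159} = \frac{1}{- \frac{105}{22} + 159} = \frac{1}{\frac{3393}{22}} = \frac{22}{3393}$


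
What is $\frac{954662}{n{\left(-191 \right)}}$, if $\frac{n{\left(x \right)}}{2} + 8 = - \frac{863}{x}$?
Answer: $- \frac{91170221}{665} \approx -1.371 \cdot 10^{5}$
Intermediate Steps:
$n{\left(x \right)} = -16 - \frac{1726}{x}$ ($n{\left(x \right)} = -16 + 2 \left(- \frac{863}{x}\right) = -16 - \frac{1726}{x}$)
$\frac{954662}{n{\left(-191 \right)}} = \frac{954662}{-16 - \frac{1726}{-191}} = \frac{954662}{-16 - - \frac{1726}{191}} = \frac{954662}{-16 + \frac{1726}{191}} = \frac{954662}{- \frac{1330}{191}} = 954662 \left(- \frac{191}{1330}\right) = - \frac{91170221}{665}$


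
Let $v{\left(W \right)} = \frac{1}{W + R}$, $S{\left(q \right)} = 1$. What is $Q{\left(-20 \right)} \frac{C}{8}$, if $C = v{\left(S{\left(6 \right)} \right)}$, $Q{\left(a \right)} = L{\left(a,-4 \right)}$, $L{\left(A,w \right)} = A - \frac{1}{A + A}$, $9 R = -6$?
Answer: $- \frac{2397}{320} \approx -7.4906$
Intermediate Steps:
$R = - \frac{2}{3}$ ($R = \frac{1}{9} \left(-6\right) = - \frac{2}{3} \approx -0.66667$)
$L{\left(A,w \right)} = A - \frac{1}{2 A}$
$v{\left(W \right)} = \frac{1}{- \frac{2}{3} + W}$ ($v{\left(W \right)} = \frac{1}{W - \frac{2}{3}} = \frac{1}{- \frac{2}{3} + W}$)
$Q{\left(a \right)} = a - \frac{1}{2 a}$
$C = 3$ ($C = \frac{3}{-2 + 3 \cdot 1} = \frac{3}{-2 + 3} = \frac{3}{1} = 3 \cdot 1 = 3$)
$Q{\left(-20 \right)} \frac{C}{8} = \left(-20 - \frac{1}{2 \left(-20\right)}\right) \frac{3}{8} = \left(-20 - - \frac{1}{40}\right) 3 \cdot \frac{1}{8} = \left(-20 + \frac{1}{40}\right) \frac{3}{8} = \left(- \frac{799}{40}\right) \frac{3}{8} = - \frac{2397}{320}$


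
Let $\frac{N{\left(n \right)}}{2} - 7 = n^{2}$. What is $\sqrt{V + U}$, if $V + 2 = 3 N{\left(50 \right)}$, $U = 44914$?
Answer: $\sqrt{59954} \approx 244.85$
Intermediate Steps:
$N{\left(n \right)} = 14 + 2 n^{2}$
$V = 15040$ ($V = -2 + 3 \left(14 + 2 \cdot 50^{2}\right) = -2 + 3 \left(14 + 2 \cdot 2500\right) = -2 + 3 \left(14 + 5000\right) = -2 + 3 \cdot 5014 = -2 + 15042 = 15040$)
$\sqrt{V + U} = \sqrt{15040 + 44914} = \sqrt{59954}$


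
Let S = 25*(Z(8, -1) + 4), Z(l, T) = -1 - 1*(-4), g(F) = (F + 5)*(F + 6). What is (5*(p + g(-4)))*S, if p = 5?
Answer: 6125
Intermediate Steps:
g(F) = (5 + F)*(6 + F)
Z(l, T) = 3 (Z(l, T) = -1 + 4 = 3)
S = 175 (S = 25*(3 + 4) = 25*7 = 175)
(5*(p + g(-4)))*S = (5*(5 + (30 + (-4)**2 + 11*(-4))))*175 = (5*(5 + (30 + 16 - 44)))*175 = (5*(5 + 2))*175 = (5*7)*175 = 35*175 = 6125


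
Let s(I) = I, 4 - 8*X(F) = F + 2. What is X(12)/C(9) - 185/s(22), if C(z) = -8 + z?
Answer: -425/44 ≈ -9.6591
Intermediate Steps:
X(F) = 1/4 - F/8 (X(F) = 1/2 - (F + 2)/8 = 1/2 - (2 + F)/8 = 1/2 + (-1/4 - F/8) = 1/4 - F/8)
X(12)/C(9) - 185/s(22) = (1/4 - 1/8*12)/(-8 + 9) - 185/22 = (1/4 - 3/2)/1 - 185*1/22 = -5/4*1 - 185/22 = -5/4 - 185/22 = -425/44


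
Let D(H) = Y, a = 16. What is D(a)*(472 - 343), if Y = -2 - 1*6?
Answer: -1032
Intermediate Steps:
Y = -8 (Y = -2 - 6 = -8)
D(H) = -8
D(a)*(472 - 343) = -8*(472 - 343) = -8*129 = -1032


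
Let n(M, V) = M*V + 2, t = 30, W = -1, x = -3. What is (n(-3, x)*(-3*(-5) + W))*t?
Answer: 4620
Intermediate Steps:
n(M, V) = 2 + M*V
(n(-3, x)*(-3*(-5) + W))*t = ((2 - 3*(-3))*(-3*(-5) - 1))*30 = ((2 + 9)*(15 - 1))*30 = (11*14)*30 = 154*30 = 4620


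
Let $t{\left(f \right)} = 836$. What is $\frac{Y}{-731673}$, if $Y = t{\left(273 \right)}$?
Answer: $- \frac{836}{731673} \approx -0.0011426$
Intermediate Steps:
$Y = 836$
$\frac{Y}{-731673} = \frac{836}{-731673} = 836 \left(- \frac{1}{731673}\right) = - \frac{836}{731673}$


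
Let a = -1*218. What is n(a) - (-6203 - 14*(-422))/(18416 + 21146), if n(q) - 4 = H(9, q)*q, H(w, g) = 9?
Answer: -77462101/39562 ≈ -1958.0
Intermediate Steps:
a = -218
n(q) = 4 + 9*q
n(a) - (-6203 - 14*(-422))/(18416 + 21146) = (4 + 9*(-218)) - (-6203 - 14*(-422))/(18416 + 21146) = (4 - 1962) - (-6203 + 5908)/39562 = -1958 - (-295)/39562 = -1958 - 1*(-295/39562) = -1958 + 295/39562 = -77462101/39562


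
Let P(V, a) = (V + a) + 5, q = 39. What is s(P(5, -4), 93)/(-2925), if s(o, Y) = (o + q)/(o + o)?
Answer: -1/780 ≈ -0.0012821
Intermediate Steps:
P(V, a) = 5 + V + a
s(o, Y) = (39 + o)/(2*o) (s(o, Y) = (o + 39)/(o + o) = (39 + o)/((2*o)) = (39 + o)*(1/(2*o)) = (39 + o)/(2*o))
s(P(5, -4), 93)/(-2925) = ((39 + (5 + 5 - 4))/(2*(5 + 5 - 4)))/(-2925) = ((½)*(39 + 6)/6)*(-1/2925) = ((½)*(⅙)*45)*(-1/2925) = (15/4)*(-1/2925) = -1/780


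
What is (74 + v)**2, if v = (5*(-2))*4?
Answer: 1156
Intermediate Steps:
v = -40 (v = -10*4 = -40)
(74 + v)**2 = (74 - 40)**2 = 34**2 = 1156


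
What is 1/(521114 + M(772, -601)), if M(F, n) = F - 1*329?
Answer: 1/521557 ≈ 1.9173e-6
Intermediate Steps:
M(F, n) = -329 + F (M(F, n) = F - 329 = -329 + F)
1/(521114 + M(772, -601)) = 1/(521114 + (-329 + 772)) = 1/(521114 + 443) = 1/521557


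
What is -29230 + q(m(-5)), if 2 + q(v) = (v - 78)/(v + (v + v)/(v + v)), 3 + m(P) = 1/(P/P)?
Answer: -29152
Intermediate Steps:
m(P) = -2 (m(P) = -3 + 1/(P/P) = -3 + 1/1 = -3 + 1 = -2)
q(v) = -2 + (-78 + v)/(1 + v) (q(v) = -2 + (v - 78)/(v + (v + v)/(v + v)) = -2 + (-78 + v)/(v + (2*v)/((2*v))) = -2 + (-78 + v)/(v + (2*v)*(1/(2*v))) = -2 + (-78 + v)/(v + 1) = -2 + (-78 + v)/(1 + v))
-29230 + q(m(-5)) = -29230 + (-80 - 1*(-2))/(1 - 2) = -29230 + (-80 + 2)/(-1) = -29230 - 1*(-78) = -29230 + 78 = -29152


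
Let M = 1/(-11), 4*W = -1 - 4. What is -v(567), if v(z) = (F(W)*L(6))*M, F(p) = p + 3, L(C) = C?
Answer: 21/22 ≈ 0.95455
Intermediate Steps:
W = -5/4 (W = (-1 - 4)/4 = (¼)*(-5) = -5/4 ≈ -1.2500)
F(p) = 3 + p
M = -1/11 ≈ -0.090909
v(z) = -21/22 (v(z) = ((3 - 5/4)*6)*(-1/11) = ((7/4)*6)*(-1/11) = (21/2)*(-1/11) = -21/22)
-v(567) = -1*(-21/22) = 21/22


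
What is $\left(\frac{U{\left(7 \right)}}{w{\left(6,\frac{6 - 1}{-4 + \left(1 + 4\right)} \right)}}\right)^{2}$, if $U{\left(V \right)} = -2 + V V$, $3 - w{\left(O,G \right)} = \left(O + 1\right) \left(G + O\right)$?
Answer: $\frac{2209}{5476} \approx 0.4034$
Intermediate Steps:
$w{\left(O,G \right)} = 3 - \left(1 + O\right) \left(G + O\right)$ ($w{\left(O,G \right)} = 3 - \left(O + 1\right) \left(G + O\right) = 3 - \left(1 + O\right) \left(G + O\right)$)
$U{\left(V \right)} = -2 + V^{2}$
$\left(\frac{U{\left(7 \right)}}{w{\left(6,\frac{6 - 1}{-4 + \left(1 + 4\right)} \right)}}\right)^{2} = \left(\frac{-2 + 7^{2}}{3 - \frac{6 - 1}{-4 + \left(1 + 4\right)} - 6 - 6^{2} - \frac{6 - 1}{-4 + \left(1 + 4\right)} 6}\right)^{2} = \left(\frac{-2 + 49}{3 - \frac{5}{-4 + 5} - 6 - 36 - \frac{5}{-4 + 5} \cdot 6}\right)^{2} = \left(\frac{47}{3 - \frac{5}{1} - 6 - 36 - \frac{5}{1} \cdot 6}\right)^{2} = \left(\frac{47}{3 - 5 \cdot 1 - 6 - 36 - 5 \cdot 1 \cdot 6}\right)^{2} = \left(\frac{47}{3 - 5 - 6 - 36 - 5 \cdot 6}\right)^{2} = \left(\frac{47}{3 - 5 - 6 - 36 - 30}\right)^{2} = \left(\frac{47}{-74}\right)^{2} = \left(47 \left(- \frac{1}{74}\right)\right)^{2} = \left(- \frac{47}{74}\right)^{2} = \frac{2209}{5476}$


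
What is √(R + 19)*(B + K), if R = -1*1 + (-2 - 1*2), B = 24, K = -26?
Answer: -2*√14 ≈ -7.4833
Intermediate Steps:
R = -5 (R = -1 + (-2 - 2) = -1 - 4 = -5)
√(R + 19)*(B + K) = √(-5 + 19)*(24 - 26) = √14*(-2) = -2*√14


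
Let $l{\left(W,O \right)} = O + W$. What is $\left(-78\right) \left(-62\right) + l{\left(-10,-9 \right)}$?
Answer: $4817$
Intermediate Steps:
$\left(-78\right) \left(-62\right) + l{\left(-10,-9 \right)} = \left(-78\right) \left(-62\right) - 19 = 4836 - 19 = 4817$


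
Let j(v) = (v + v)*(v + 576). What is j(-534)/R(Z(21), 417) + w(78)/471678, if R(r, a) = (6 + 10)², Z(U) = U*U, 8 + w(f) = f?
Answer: -1322348153/7546848 ≈ -175.22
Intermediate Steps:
w(f) = -8 + f
Z(U) = U²
R(r, a) = 256 (R(r, a) = 16² = 256)
j(v) = 2*v*(576 + v) (j(v) = (2*v)*(576 + v) = 2*v*(576 + v))
j(-534)/R(Z(21), 417) + w(78)/471678 = (2*(-534)*(576 - 534))/256 + (-8 + 78)/471678 = (2*(-534)*42)*(1/256) + 70*(1/471678) = -44856*1/256 + 35/235839 = -5607/32 + 35/235839 = -1322348153/7546848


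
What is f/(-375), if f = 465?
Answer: -31/25 ≈ -1.2400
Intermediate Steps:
f/(-375) = 465/(-375) = 465*(-1/375) = -31/25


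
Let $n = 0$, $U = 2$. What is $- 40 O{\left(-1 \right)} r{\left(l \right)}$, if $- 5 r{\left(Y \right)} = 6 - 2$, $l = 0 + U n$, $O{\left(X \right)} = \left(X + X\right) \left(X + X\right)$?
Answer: $128$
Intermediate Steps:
$O{\left(X \right)} = 4 X^{2}$ ($O{\left(X \right)} = 2 X 2 X = 4 X^{2}$)
$l = 0$ ($l = 0 + 2 \cdot 0 = 0 + 0 = 0$)
$r{\left(Y \right)} = - \frac{4}{5}$ ($r{\left(Y \right)} = - \frac{6 - 2}{5} = \left(- \frac{1}{5}\right) 4 = - \frac{4}{5}$)
$- 40 O{\left(-1 \right)} r{\left(l \right)} = - 40 \cdot 4 \left(-1\right)^{2} \left(- \frac{4}{5}\right) = - 40 \cdot 4 \cdot 1 \left(- \frac{4}{5}\right) = \left(-40\right) 4 \left(- \frac{4}{5}\right) = \left(-160\right) \left(- \frac{4}{5}\right) = 128$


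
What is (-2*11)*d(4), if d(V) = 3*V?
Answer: -264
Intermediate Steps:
(-2*11)*d(4) = (-2*11)*(3*4) = -22*12 = -264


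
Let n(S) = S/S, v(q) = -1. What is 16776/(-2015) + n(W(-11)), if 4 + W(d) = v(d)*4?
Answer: -14761/2015 ≈ -7.3256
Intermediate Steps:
W(d) = -8 (W(d) = -4 - 1*4 = -4 - 4 = -8)
n(S) = 1
16776/(-2015) + n(W(-11)) = 16776/(-2015) + 1 = 16776*(-1/2015) + 1 = -16776/2015 + 1 = -14761/2015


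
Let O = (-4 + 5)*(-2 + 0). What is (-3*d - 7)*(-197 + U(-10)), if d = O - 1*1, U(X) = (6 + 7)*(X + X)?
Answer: -914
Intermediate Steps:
U(X) = 26*X (U(X) = 13*(2*X) = 26*X)
O = -2 (O = 1*(-2) = -2)
d = -3 (d = -2 - 1*1 = -2 - 1 = -3)
(-3*d - 7)*(-197 + U(-10)) = (-3*(-3) - 7)*(-197 + 26*(-10)) = (9 - 7)*(-197 - 260) = 2*(-457) = -914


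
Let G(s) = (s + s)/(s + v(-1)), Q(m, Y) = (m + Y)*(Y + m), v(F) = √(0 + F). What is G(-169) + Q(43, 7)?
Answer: 35731061/14281 + 169*I/14281 ≈ 2502.0 + 0.011834*I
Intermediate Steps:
v(F) = √F
Q(m, Y) = (Y + m)² (Q(m, Y) = (Y + m)*(Y + m) = (Y + m)²)
G(s) = 2*s/(I + s) (G(s) = (s + s)/(s + √(-1)) = (2*s)/(s + I) = (2*s)/(I + s) = 2*s/(I + s))
G(-169) + Q(43, 7) = 2*(-169)/(I - 169) + (7 + 43)² = 2*(-169)/(-169 + I) + 50² = 2*(-169)*((-169 - I)/28562) + 2500 = (28561/14281 + 169*I/14281) + 2500 = 35731061/14281 + 169*I/14281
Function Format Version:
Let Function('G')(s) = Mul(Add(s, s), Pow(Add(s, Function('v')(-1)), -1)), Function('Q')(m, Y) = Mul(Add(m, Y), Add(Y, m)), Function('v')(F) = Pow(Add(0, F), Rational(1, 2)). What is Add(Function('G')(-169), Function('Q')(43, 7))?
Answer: Add(Rational(35731061, 14281), Mul(Rational(169, 14281), I)) ≈ Add(2502.0, Mul(0.011834, I))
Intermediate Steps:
Function('v')(F) = Pow(F, Rational(1, 2))
Function('Q')(m, Y) = Pow(Add(Y, m), 2) (Function('Q')(m, Y) = Mul(Add(Y, m), Add(Y, m)) = Pow(Add(Y, m), 2))
Function('G')(s) = Mul(2, s, Pow(Add(I, s), -1)) (Function('G')(s) = Mul(Add(s, s), Pow(Add(s, Pow(-1, Rational(1, 2))), -1)) = Mul(Mul(2, s), Pow(Add(s, I), -1)) = Mul(Mul(2, s), Pow(Add(I, s), -1)) = Mul(2, s, Pow(Add(I, s), -1)))
Add(Function('G')(-169), Function('Q')(43, 7)) = Add(Mul(2, -169, Pow(Add(I, -169), -1)), Pow(Add(7, 43), 2)) = Add(Mul(2, -169, Pow(Add(-169, I), -1)), Pow(50, 2)) = Add(Mul(2, -169, Mul(Rational(1, 28562), Add(-169, Mul(-1, I)))), 2500) = Add(Add(Rational(28561, 14281), Mul(Rational(169, 14281), I)), 2500) = Add(Rational(35731061, 14281), Mul(Rational(169, 14281), I))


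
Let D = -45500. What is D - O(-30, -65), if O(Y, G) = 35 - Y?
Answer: -45565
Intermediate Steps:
D - O(-30, -65) = -45500 - (35 - 1*(-30)) = -45500 - (35 + 30) = -45500 - 1*65 = -45500 - 65 = -45565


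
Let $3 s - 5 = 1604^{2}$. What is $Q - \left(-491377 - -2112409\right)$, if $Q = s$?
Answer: $-763425$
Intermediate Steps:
$s = 857607$ ($s = \frac{5}{3} + \frac{1604^{2}}{3} = \frac{5}{3} + \frac{1}{3} \cdot 2572816 = \frac{5}{3} + \frac{2572816}{3} = 857607$)
$Q = 857607$
$Q - \left(-491377 - -2112409\right) = 857607 - \left(-491377 - -2112409\right) = 857607 - \left(-491377 + 2112409\right) = 857607 - 1621032 = -763425$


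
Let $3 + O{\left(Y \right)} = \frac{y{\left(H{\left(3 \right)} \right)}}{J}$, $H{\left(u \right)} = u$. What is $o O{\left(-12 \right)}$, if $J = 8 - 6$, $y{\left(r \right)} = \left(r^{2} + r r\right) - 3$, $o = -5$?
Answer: $- \frac{45}{2} \approx -22.5$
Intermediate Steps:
$y{\left(r \right)} = -3 + 2 r^{2}$ ($y{\left(r \right)} = \left(r^{2} + r^{2}\right) - 3 = 2 r^{2} - 3 = -3 + 2 r^{2}$)
$J = 2$
$O{\left(Y \right)} = \frac{9}{2}$ ($O{\left(Y \right)} = -3 + \frac{-3 + 2 \cdot 3^{2}}{2} = -3 + \left(-3 + 2 \cdot 9\right) \frac{1}{2} = -3 + \left(-3 + 18\right) \frac{1}{2} = -3 + 15 \cdot \frac{1}{2} = -3 + \frac{15}{2} = \frac{9}{2}$)
$o O{\left(-12 \right)} = \left(-5\right) \frac{9}{2} = - \frac{45}{2}$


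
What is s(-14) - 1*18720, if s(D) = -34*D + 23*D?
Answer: -18566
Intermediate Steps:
s(D) = -11*D
s(-14) - 1*18720 = -11*(-14) - 1*18720 = 154 - 18720 = -18566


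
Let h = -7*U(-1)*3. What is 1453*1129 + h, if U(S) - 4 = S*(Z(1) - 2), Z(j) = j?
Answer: 1640332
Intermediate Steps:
U(S) = 4 - S (U(S) = 4 + S*(1 - 2) = 4 + S*(-1) = 4 - S)
h = -105 (h = -7*(4 - 1*(-1))*3 = -7*(4 + 1)*3 = -7*5*3 = -35*3 = -105)
1453*1129 + h = 1453*1129 - 105 = 1640437 - 105 = 1640332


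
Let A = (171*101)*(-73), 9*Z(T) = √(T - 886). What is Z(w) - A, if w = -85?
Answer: 1260783 + I*√971/9 ≈ 1.2608e+6 + 3.4623*I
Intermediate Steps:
Z(T) = √(-886 + T)/9 (Z(T) = √(T - 886)/9 = √(-886 + T)/9)
A = -1260783 (A = 17271*(-73) = -1260783)
Z(w) - A = √(-886 - 85)/9 - 1*(-1260783) = √(-971)/9 + 1260783 = (I*√971)/9 + 1260783 = I*√971/9 + 1260783 = 1260783 + I*√971/9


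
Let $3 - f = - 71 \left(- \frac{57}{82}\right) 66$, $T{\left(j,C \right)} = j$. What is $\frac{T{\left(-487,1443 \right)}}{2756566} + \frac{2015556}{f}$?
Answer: $- \frac{18983050312331}{30650257354} \approx -619.34$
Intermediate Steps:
$f = - \frac{133428}{41}$ ($f = 3 - - 71 \left(- \frac{57}{82}\right) 66 = 3 - - 71 \left(\left(-57\right) \frac{1}{82}\right) 66 = 3 - \left(-71\right) \left(- \frac{57}{82}\right) 66 = 3 - \frac{4047}{82} \cdot 66 = 3 - \frac{133551}{41} = - \frac{133428}{41} \approx -3254.3$)
$\frac{T{\left(-487,1443 \right)}}{2756566} + \frac{2015556}{f} = - \frac{487}{2756566} + \frac{2015556}{- \frac{133428}{41}} = \left(-487\right) \frac{1}{2756566} + 2015556 \left(- \frac{41}{133428}\right) = - \frac{487}{2756566} - \frac{6886483}{11119} = - \frac{18983050312331}{30650257354}$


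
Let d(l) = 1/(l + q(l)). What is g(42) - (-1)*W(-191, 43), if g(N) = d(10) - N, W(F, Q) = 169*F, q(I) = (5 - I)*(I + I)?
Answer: -2908891/90 ≈ -32321.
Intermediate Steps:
q(I) = 2*I*(5 - I) (q(I) = (5 - I)*(2*I) = 2*I*(5 - I))
d(l) = 1/(l + 2*l*(5 - l))
g(N) = -1/90 - N (g(N) = -1/(10*(-11 + 2*10)) - N = -1*⅒/(-11 + 20) - N = -1*⅒/9 - N = -1*⅒*⅑ - N = -1/90 - N)
g(42) - (-1)*W(-191, 43) = (-1/90 - 1*42) - (-1)*169*(-191) = (-1/90 - 42) - (-1)*(-32279) = -3781/90 - 1*32279 = -3781/90 - 32279 = -2908891/90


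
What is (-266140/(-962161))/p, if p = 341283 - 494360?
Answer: -266140/147284719397 ≈ -1.8070e-6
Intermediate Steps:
p = -153077
(-266140/(-962161))/p = -266140/(-962161)/(-153077) = -266140*(-1/962161)*(-1/153077) = (266140/962161)*(-1/153077) = -266140/147284719397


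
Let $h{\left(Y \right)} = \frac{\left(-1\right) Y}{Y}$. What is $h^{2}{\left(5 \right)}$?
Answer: $1$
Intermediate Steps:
$h{\left(Y \right)} = -1$
$h^{2}{\left(5 \right)} = \left(-1\right)^{2} = 1$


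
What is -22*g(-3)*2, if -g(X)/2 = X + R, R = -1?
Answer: -352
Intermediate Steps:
g(X) = 2 - 2*X (g(X) = -2*(X - 1) = -2*(-1 + X) = 2 - 2*X)
-22*g(-3)*2 = -22*(2 - 2*(-3))*2 = -22*(2 + 6)*2 = -22*8*2 = -176*2 = -352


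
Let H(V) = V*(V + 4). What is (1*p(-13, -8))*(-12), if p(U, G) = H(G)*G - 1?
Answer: 3084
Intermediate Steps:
H(V) = V*(4 + V)
p(U, G) = -1 + G²*(4 + G) (p(U, G) = (G*(4 + G))*G - 1 = G²*(4 + G) - 1 = -1 + G²*(4 + G))
(1*p(-13, -8))*(-12) = (1*(-1 + (-8)²*(4 - 8)))*(-12) = (1*(-1 + 64*(-4)))*(-12) = (1*(-1 - 256))*(-12) = (1*(-257))*(-12) = -257*(-12) = 3084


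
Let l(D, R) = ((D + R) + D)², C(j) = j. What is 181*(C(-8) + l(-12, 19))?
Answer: 3077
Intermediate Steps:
l(D, R) = (R + 2*D)²
181*(C(-8) + l(-12, 19)) = 181*(-8 + (19 + 2*(-12))²) = 181*(-8 + (19 - 24)²) = 181*(-8 + (-5)²) = 181*(-8 + 25) = 181*17 = 3077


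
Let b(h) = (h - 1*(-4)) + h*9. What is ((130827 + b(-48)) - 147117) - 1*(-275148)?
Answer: 258382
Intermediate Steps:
b(h) = 4 + 10*h (b(h) = (h + 4) + 9*h = (4 + h) + 9*h = 4 + 10*h)
((130827 + b(-48)) - 147117) - 1*(-275148) = ((130827 + (4 + 10*(-48))) - 147117) - 1*(-275148) = ((130827 + (4 - 480)) - 147117) + 275148 = ((130827 - 476) - 147117) + 275148 = (130351 - 147117) + 275148 = -16766 + 275148 = 258382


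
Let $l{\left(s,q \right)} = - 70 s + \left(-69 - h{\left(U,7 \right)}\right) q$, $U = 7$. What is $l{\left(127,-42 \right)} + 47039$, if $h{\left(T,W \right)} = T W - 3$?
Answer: $42979$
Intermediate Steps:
$h{\left(T,W \right)} = -3 + T W$
$l{\left(s,q \right)} = - 115 q - 70 s$ ($l{\left(s,q \right)} = - 70 s + \left(-69 - \left(-3 + 7 \cdot 7\right)\right) q = - 70 s + \left(-69 - \left(-3 + 49\right)\right) q = - 70 s + \left(-69 - 46\right) q = - 70 s - 115 q = - 115 q - 70 s$)
$l{\left(127,-42 \right)} + 47039 = \left(\left(-115\right) \left(-42\right) - 8890\right) + 47039 = \left(4830 - 8890\right) + 47039 = -4060 + 47039 = 42979$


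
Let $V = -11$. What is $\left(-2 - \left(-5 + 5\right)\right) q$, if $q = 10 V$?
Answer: $220$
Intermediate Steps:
$q = -110$ ($q = 10 \left(-11\right) = -110$)
$\left(-2 - \left(-5 + 5\right)\right) q = \left(-2 - \left(-5 + 5\right)\right) \left(-110\right) = \left(-2 - 0\right) \left(-110\right) = \left(-2 + 0\right) \left(-110\right) = \left(-2\right) \left(-110\right) = 220$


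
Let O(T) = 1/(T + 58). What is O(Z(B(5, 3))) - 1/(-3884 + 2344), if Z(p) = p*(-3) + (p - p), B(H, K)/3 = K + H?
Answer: -109/1540 ≈ -0.070779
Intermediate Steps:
B(H, K) = 3*H + 3*K (B(H, K) = 3*(K + H) = 3*(H + K) = 3*H + 3*K)
Z(p) = -3*p (Z(p) = -3*p + 0 = -3*p)
O(T) = 1/(58 + T)
O(Z(B(5, 3))) - 1/(-3884 + 2344) = 1/(58 - 3*(3*5 + 3*3)) - 1/(-3884 + 2344) = 1/(58 - 3*(15 + 9)) - 1/(-1540) = 1/(58 - 3*24) - 1*(-1/1540) = 1/(58 - 72) + 1/1540 = 1/(-14) + 1/1540 = -1/14 + 1/1540 = -109/1540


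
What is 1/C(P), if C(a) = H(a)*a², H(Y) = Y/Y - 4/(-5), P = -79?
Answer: 5/56169 ≈ 8.9017e-5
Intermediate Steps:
H(Y) = 9/5 (H(Y) = 1 - 4*(-⅕) = 1 + ⅘ = 9/5)
C(a) = 9*a²/5
1/C(P) = 1/((9/5)*(-79)²) = 1/((9/5)*6241) = 1/(56169/5) = 5/56169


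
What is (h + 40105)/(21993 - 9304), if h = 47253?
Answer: 87358/12689 ≈ 6.8845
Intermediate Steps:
(h + 40105)/(21993 - 9304) = (47253 + 40105)/(21993 - 9304) = 87358/12689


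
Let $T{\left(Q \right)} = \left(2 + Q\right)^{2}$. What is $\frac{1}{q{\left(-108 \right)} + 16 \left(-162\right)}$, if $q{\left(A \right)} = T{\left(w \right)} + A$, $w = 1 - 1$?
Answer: $- \frac{1}{2696} \approx -0.00037092$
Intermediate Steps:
$w = 0$ ($w = 1 - 1 = 0$)
$q{\left(A \right)} = 4 + A$ ($q{\left(A \right)} = \left(2 + 0\right)^{2} + A = 2^{2} + A = 4 + A$)
$\frac{1}{q{\left(-108 \right)} + 16 \left(-162\right)} = \frac{1}{\left(4 - 108\right) + 16 \left(-162\right)} = \frac{1}{-104 - 2592} = \frac{1}{-2696} = - \frac{1}{2696}$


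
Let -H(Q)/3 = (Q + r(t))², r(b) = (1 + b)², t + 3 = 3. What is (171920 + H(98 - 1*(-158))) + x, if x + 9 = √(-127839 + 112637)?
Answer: -26236 + I*√15202 ≈ -26236.0 + 123.3*I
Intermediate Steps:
t = 0 (t = -3 + 3 = 0)
H(Q) = -3*(1 + Q)² (H(Q) = -3*(Q + (1 + 0)²)² = -3*(Q + 1²)² = -3*(Q + 1)² = -3*(1 + Q)²)
x = -9 + I*√15202 (x = -9 + √(-127839 + 112637) = -9 + √(-15202) = -9 + I*√15202 ≈ -9.0 + 123.3*I)
(171920 + H(98 - 1*(-158))) + x = (171920 - 3*(1 + (98 - 1*(-158)))²) + (-9 + I*√15202) = (171920 - 3*(1 + (98 + 158))²) + (-9 + I*√15202) = (171920 - 3*(1 + 256)²) + (-9 + I*√15202) = (171920 - 3*257²) + (-9 + I*√15202) = (171920 - 3*66049) + (-9 + I*√15202) = (171920 - 198147) + (-9 + I*√15202) = -26227 + (-9 + I*√15202) = -26236 + I*√15202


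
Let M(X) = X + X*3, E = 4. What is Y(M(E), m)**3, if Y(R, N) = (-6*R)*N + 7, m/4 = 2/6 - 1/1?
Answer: 18191447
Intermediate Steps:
m = -8/3 (m = 4*(2/6 - 1/1) = 4*(2*(1/6) - 1*1) = 4*(1/3 - 1) = 4*(-2/3) = -8/3 ≈ -2.6667)
M(X) = 4*X (M(X) = X + 3*X = 4*X)
Y(R, N) = 7 - 6*N*R (Y(R, N) = -6*N*R + 7 = 7 - 6*N*R)
Y(M(E), m)**3 = (7 - 6*(-8/3)*4*4)**3 = (7 - 6*(-8/3)*16)**3 = (7 + 256)**3 = 263**3 = 18191447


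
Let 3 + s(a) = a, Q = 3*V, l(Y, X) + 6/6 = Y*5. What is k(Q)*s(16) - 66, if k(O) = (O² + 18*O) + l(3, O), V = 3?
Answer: 3275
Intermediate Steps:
l(Y, X) = -1 + 5*Y (l(Y, X) = -1 + Y*5 = -1 + 5*Y)
Q = 9 (Q = 3*3 = 9)
s(a) = -3 + a
k(O) = 14 + O² + 18*O (k(O) = (O² + 18*O) + (-1 + 5*3) = (O² + 18*O) + (-1 + 15) = (O² + 18*O) + 14 = 14 + O² + 18*O)
k(Q)*s(16) - 66 = (14 + 9² + 18*9)*(-3 + 16) - 66 = (14 + 81 + 162)*13 - 66 = 257*13 - 66 = 3341 - 66 = 3275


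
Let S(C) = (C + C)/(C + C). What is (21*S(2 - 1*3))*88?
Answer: 1848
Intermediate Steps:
S(C) = 1 (S(C) = (2*C)/((2*C)) = (2*C)*(1/(2*C)) = 1)
(21*S(2 - 1*3))*88 = (21*1)*88 = 21*88 = 1848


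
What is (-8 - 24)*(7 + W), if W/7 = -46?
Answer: 10080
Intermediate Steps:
W = -322 (W = 7*(-46) = -322)
(-8 - 24)*(7 + W) = (-8 - 24)*(7 - 322) = -32*(-315) = 10080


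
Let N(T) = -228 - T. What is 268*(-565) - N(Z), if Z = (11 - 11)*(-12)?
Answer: -151192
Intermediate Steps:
Z = 0 (Z = 0*(-12) = 0)
268*(-565) - N(Z) = 268*(-565) - (-228 - 1*0) = -151420 - (-228 + 0) = -151420 - 1*(-228) = -151420 + 228 = -151192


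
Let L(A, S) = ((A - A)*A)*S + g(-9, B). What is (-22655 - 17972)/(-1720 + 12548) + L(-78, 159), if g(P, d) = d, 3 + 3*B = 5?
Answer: -100225/32484 ≈ -3.0854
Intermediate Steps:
B = 2/3 (B = -1 + (1/3)*5 = -1 + 5/3 = 2/3 ≈ 0.66667)
L(A, S) = 2/3 (L(A, S) = ((A - A)*A)*S + 2/3 = (0*A)*S + 2/3 = 0*S + 2/3 = 0 + 2/3 = 2/3)
(-22655 - 17972)/(-1720 + 12548) + L(-78, 159) = (-22655 - 17972)/(-1720 + 12548) + 2/3 = -40627/10828 + 2/3 = -100225/32484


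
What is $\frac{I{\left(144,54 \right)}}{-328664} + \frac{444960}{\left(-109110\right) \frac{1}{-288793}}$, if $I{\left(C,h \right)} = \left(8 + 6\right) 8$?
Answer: $\frac{25139144160070}{21345553} \approx 1.1777 \cdot 10^{6}$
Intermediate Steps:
$I{\left(C,h \right)} = 112$ ($I{\left(C,h \right)} = 14 \cdot 8 = 112$)
$\frac{I{\left(144,54 \right)}}{-328664} + \frac{444960}{\left(-109110\right) \frac{1}{-288793}} = \frac{112}{-328664} + \frac{444960}{\left(-109110\right) \frac{1}{-288793}} = 112 \left(- \frac{1}{328664}\right) + \frac{444960}{\left(-109110\right) \left(- \frac{1}{288793}\right)} = - \frac{2}{5869} + \frac{444960}{\frac{109110}{288793}} = - \frac{2}{5869} + 444960 \cdot \frac{288793}{109110} = - \frac{2}{5869} + \frac{4283377776}{3637} = \frac{25139144160070}{21345553}$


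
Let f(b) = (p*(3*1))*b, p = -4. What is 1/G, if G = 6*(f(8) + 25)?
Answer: -1/426 ≈ -0.0023474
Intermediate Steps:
f(b) = -12*b (f(b) = (-12)*b = (-4*3)*b = -12*b)
G = -426 (G = 6*(-12*8 + 25) = 6*(-96 + 25) = 6*(-71) = -426)
1/G = 1/(-426) = -1/426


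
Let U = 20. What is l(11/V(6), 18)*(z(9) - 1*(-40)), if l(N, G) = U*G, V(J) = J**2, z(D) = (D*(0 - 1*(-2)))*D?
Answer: 72720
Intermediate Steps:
z(D) = 2*D**2 (z(D) = (D*(0 + 2))*D = (D*2)*D = (2*D)*D = 2*D**2)
l(N, G) = 20*G
l(11/V(6), 18)*(z(9) - 1*(-40)) = (20*18)*(2*9**2 - 1*(-40)) = 360*(2*81 + 40) = 360*(162 + 40) = 360*202 = 72720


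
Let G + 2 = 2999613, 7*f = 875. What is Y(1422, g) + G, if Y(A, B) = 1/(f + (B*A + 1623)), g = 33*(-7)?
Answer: 980074900473/326734 ≈ 2.9996e+6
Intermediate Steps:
f = 125 (f = (⅐)*875 = 125)
G = 2999611 (G = -2 + 2999613 = 2999611)
g = -231
Y(A, B) = 1/(1748 + A*B) (Y(A, B) = 1/(125 + (B*A + 1623)) = 1/(125 + (A*B + 1623)) = 1/(125 + (1623 + A*B)) = 1/(1748 + A*B))
Y(1422, g) + G = 1/(1748 + 1422*(-231)) + 2999611 = 1/(1748 - 328482) + 2999611 = 1/(-326734) + 2999611 = -1/326734 + 2999611 = 980074900473/326734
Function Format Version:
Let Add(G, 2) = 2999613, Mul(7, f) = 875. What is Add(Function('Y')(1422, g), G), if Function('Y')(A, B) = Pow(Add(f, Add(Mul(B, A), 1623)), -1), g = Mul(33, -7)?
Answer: Rational(980074900473, 326734) ≈ 2.9996e+6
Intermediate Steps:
f = 125 (f = Mul(Rational(1, 7), 875) = 125)
G = 2999611 (G = Add(-2, 2999613) = 2999611)
g = -231
Function('Y')(A, B) = Pow(Add(1748, Mul(A, B)), -1) (Function('Y')(A, B) = Pow(Add(125, Add(Mul(B, A), 1623)), -1) = Pow(Add(125, Add(Mul(A, B), 1623)), -1) = Pow(Add(125, Add(1623, Mul(A, B))), -1) = Pow(Add(1748, Mul(A, B)), -1))
Add(Function('Y')(1422, g), G) = Add(Pow(Add(1748, Mul(1422, -231)), -1), 2999611) = Add(Pow(Add(1748, -328482), -1), 2999611) = Add(Pow(-326734, -1), 2999611) = Add(Rational(-1, 326734), 2999611) = Rational(980074900473, 326734)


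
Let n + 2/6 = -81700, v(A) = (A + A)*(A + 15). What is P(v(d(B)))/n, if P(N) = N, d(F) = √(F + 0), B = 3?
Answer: -18/245101 - 90*√3/245101 ≈ -0.00070944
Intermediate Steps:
d(F) = √F
v(A) = 2*A*(15 + A) (v(A) = (2*A)*(15 + A) = 2*A*(15 + A))
n = -245101/3 (n = -⅓ - 81700 = -245101/3 ≈ -81700.)
P(v(d(B)))/n = (2*√3*(15 + √3))/(-245101/3) = (2*√3*(15 + √3))*(-3/245101) = -6*√3*(15 + √3)/245101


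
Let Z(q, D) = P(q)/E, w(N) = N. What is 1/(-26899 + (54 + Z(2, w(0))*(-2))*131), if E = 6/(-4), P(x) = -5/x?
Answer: -3/60785 ≈ -4.9354e-5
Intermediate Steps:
E = -3/2 (E = 6*(-¼) = -3/2 ≈ -1.5000)
Z(q, D) = 10/(3*q) (Z(q, D) = (-5/q)/(-3/2) = -5/q*(-⅔) = 10/(3*q))
1/(-26899 + (54 + Z(2, w(0))*(-2))*131) = 1/(-26899 + (54 + ((10/3)/2)*(-2))*131) = 1/(-26899 + (54 + ((10/3)*(½))*(-2))*131) = 1/(-26899 + (54 + (5/3)*(-2))*131) = 1/(-26899 + (54 - 10/3)*131) = 1/(-26899 + (152/3)*131) = 1/(-26899 + 19912/3) = 1/(-60785/3) = -3/60785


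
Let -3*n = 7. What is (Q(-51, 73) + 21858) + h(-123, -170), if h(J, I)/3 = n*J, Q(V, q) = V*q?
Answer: 18996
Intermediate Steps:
n = -7/3 (n = -1/3*7 = -7/3 ≈ -2.3333)
h(J, I) = -7*J (h(J, I) = 3*(-7*J/3) = -7*J)
(Q(-51, 73) + 21858) + h(-123, -170) = (-51*73 + 21858) - 7*(-123) = (-3723 + 21858) + 861 = 18135 + 861 = 18996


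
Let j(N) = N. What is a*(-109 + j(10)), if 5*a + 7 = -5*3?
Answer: 2178/5 ≈ 435.60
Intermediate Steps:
a = -22/5 (a = -7/5 + (-5*3)/5 = -7/5 + (⅕)*(-15) = -7/5 - 3 = -22/5 ≈ -4.4000)
a*(-109 + j(10)) = -22*(-109 + 10)/5 = -22/5*(-99) = 2178/5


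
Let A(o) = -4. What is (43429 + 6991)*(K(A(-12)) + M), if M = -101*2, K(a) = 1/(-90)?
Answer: -91668602/9 ≈ -1.0185e+7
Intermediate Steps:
K(a) = -1/90
M = -202
(43429 + 6991)*(K(A(-12)) + M) = (43429 + 6991)*(-1/90 - 202) = 50420*(-18181/90) = -91668602/9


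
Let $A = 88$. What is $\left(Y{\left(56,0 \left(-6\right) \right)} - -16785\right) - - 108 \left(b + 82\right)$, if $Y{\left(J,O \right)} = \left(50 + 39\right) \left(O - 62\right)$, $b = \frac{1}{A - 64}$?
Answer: $\frac{40255}{2} \approx 20128.0$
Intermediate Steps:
$b = \frac{1}{24}$ ($b = \frac{1}{88 - 64} = \frac{1}{24} \approx 0.041667$)
$Y{\left(J,O \right)} = -5518 + 89 O$ ($Y{\left(J,O \right)} = 89 \left(-62 + O\right) = -5518 + 89 O$)
$\left(Y{\left(56,0 \left(-6\right) \right)} - -16785\right) - - 108 \left(b + 82\right) = \left(\left(-5518 + 89 \cdot 0 \left(-6\right)\right) - -16785\right) - - 108 \left(\frac{1}{24} + 82\right) = \left(\left(-5518 + 89 \cdot 0\right) + 16785\right) - \left(-108\right) \frac{1969}{24} = \left(\left(-5518 + 0\right) + 16785\right) - - \frac{17721}{2} = \left(-5518 + 16785\right) + \frac{17721}{2} = 11267 + \frac{17721}{2} = \frac{40255}{2}$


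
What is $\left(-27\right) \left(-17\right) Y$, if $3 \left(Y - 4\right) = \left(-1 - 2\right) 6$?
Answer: $-918$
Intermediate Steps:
$Y = -2$ ($Y = 4 + \frac{\left(-1 - 2\right) 6}{3} = 4 + \frac{\left(-3\right) 6}{3} = 4 + \frac{1}{3} \left(-18\right) = 4 - 6 = -2$)
$\left(-27\right) \left(-17\right) Y = \left(-27\right) \left(-17\right) \left(-2\right) = 459 \left(-2\right) = -918$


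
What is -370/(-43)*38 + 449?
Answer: 33367/43 ≈ 775.98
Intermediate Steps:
-370/(-43)*38 + 449 = -370*(-1/43)*38 + 449 = (370/43)*38 + 449 = 14060/43 + 449 = 33367/43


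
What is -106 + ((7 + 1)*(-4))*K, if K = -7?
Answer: 118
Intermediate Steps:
-106 + ((7 + 1)*(-4))*K = -106 + ((7 + 1)*(-4))*(-7) = -106 + (8*(-4))*(-7) = -106 - 32*(-7) = -106 + 224 = 118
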